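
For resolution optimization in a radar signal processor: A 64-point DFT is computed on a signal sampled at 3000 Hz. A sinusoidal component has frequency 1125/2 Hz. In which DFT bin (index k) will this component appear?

DFT frequency resolution = f_s/N = 3000/64 = 375/8 Hz
Bin index k = f_signal / resolution = 1125/2 / 375/8 = 12
The signal frequency 1125/2 Hz falls in DFT bin k = 12.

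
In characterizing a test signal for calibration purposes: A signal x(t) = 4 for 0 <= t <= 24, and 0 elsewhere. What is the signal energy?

Energy = integral of |x(t)|^2 dt over the signal duration
= 4^2 * 24 = 16 * 24 = 384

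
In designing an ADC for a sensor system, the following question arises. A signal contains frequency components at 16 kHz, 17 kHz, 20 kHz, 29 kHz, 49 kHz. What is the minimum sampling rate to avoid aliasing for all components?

The highest frequency component is f_max = 49 kHz.
Nyquist rate = 2 * f_max = 2 * 49 kHz = 98 kHz.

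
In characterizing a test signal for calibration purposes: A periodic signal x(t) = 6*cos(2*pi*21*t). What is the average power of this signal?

Average power of A*cos(wt) is A^2/2.
P = 6^2 / 2 = 36/2 = 18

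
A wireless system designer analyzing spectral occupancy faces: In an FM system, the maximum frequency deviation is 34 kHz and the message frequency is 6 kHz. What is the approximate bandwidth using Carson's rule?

Carson's rule: BW = 2*(delta_f + f_m)
= 2*(34 + 6) kHz = 80 kHz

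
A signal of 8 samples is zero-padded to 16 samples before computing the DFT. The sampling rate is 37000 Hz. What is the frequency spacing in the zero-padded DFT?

Original DFT: N = 8, resolution = f_s/N = 37000/8 = 4625 Hz
Zero-padded DFT: N = 16, resolution = f_s/N = 37000/16 = 4625/2 Hz
Zero-padding interpolates the spectrum (finer frequency grid)
but does NOT improve the true spectral resolution (ability to resolve close frequencies).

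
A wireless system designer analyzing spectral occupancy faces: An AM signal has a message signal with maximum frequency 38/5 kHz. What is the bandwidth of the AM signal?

In AM (double-sideband), the bandwidth is twice the message frequency.
BW = 2 * f_m = 2 * 38/5 kHz = 76/5 kHz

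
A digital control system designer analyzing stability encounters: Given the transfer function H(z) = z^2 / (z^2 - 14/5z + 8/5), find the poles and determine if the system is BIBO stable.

Poles are roots of the denominator: z^2 - 14/5z + 8/5 = 0.
Quadratic formula: z = [-(-14/5) +/- sqrt((-14/5)^2 - 4*(8/5))] / 2
Discriminant = 196/25 - 32/5 = 36/25; sqrt = 6/5.
z = (14/5 +/- 6/5) / 2 => z = 2 or z = 4/5.
|p1| = 2, |p2| = 4/5.
For BIBO stability, all poles must lie inside the unit circle (|p| < 1).
System is UNSTABLE since at least one |p| >= 1.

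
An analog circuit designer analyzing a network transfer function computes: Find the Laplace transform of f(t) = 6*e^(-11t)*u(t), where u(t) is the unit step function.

Standard Laplace transform pair:
e^(-at)*u(t) <-> 1/(s+a)
With a = 11: L{6*e^(-11t)*u(t)} = 6/(s+11), ROC: Re(s) > -11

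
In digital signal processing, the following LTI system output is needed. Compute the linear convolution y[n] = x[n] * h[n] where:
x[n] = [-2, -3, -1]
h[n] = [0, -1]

y[n] = sum_k x[k]*h[n-k]. Output length = len(x) + len(h) - 1 = 3 + 2 - 1 = 4.
y[0] = -2*0 = 0
y[1] = -3*0 + -2*-1 = 2
y[2] = -1*0 + -3*-1 = 3
y[3] = -1*-1 = 1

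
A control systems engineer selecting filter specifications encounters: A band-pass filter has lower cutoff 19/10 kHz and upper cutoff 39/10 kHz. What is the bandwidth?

Bandwidth = f_high - f_low
= 39/10 kHz - 19/10 kHz = 2 kHz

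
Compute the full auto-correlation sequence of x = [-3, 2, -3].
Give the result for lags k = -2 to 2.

r_xx[k] = sum_m x[m]*x[m+k], indexed from 0, for k = -2 to 2:
  r_xx[-2] = x[2]*x[0] = 9
  r_xx[-1] = x[1]*x[0] + x[2]*x[1] = -12
  r_xx[0] = x[0]*x[0] + x[1]*x[1] + x[2]*x[2] = 22
  r_xx[1] = x[0]*x[1] + x[1]*x[2] = -12
  r_xx[2] = x[0]*x[2] = 9
r_xx = [9, -12, 22, -12, 9]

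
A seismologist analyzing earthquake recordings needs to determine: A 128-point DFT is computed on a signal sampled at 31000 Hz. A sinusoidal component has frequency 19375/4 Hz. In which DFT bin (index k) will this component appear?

DFT frequency resolution = f_s/N = 31000/128 = 3875/16 Hz
Bin index k = f_signal / resolution = 19375/4 / 3875/16 = 20
The signal frequency 19375/4 Hz falls in DFT bin k = 20.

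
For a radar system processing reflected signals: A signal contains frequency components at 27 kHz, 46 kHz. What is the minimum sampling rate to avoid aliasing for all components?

The highest frequency component is f_max = 46 kHz.
Nyquist rate = 2 * f_max = 2 * 46 kHz = 92 kHz.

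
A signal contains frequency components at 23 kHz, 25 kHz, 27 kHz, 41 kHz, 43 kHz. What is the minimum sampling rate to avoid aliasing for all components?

The highest frequency component is f_max = 43 kHz.
Nyquist rate = 2 * f_max = 2 * 43 kHz = 86 kHz.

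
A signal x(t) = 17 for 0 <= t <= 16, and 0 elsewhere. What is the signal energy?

Energy = integral of |x(t)|^2 dt over the signal duration
= 17^2 * 16 = 289 * 16 = 4624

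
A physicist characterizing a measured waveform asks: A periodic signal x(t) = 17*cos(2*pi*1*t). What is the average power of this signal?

Average power of A*cos(wt) is A^2/2.
P = 17^2 / 2 = 289/2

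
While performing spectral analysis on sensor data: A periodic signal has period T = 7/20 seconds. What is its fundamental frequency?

The fundamental frequency is the reciprocal of the period.
f = 1/T = 1/(7/20) = 20/7 Hz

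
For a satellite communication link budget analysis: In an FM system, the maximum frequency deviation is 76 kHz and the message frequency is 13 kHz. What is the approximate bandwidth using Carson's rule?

Carson's rule: BW = 2*(delta_f + f_m)
= 2*(76 + 13) kHz = 178 kHz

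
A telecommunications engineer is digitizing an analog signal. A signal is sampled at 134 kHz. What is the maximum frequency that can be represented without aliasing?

The maximum frequency that can be represented without aliasing
is the Nyquist frequency: f_max = f_s / 2 = 134 kHz / 2 = 67 kHz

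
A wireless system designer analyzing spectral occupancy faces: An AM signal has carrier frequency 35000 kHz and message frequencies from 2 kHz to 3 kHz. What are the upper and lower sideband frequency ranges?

Upper sideband (USB) = fc + [fm_low, fm_high] = 35000 + [2, 3] = [35002, 35003] kHz
Lower sideband (LSB) = fc - [fm_high, fm_low] = 35000 - [3, 2] = [34997, 34998] kHz
Total occupied spectrum: 34997 kHz to 35003 kHz (plus carrier at 35000 kHz)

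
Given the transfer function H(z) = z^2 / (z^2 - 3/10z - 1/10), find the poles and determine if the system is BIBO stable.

Poles are roots of the denominator: z^2 - 3/10z - 1/10 = 0.
Quadratic formula: z = [-(-3/10) +/- sqrt((-3/10)^2 - 4*(-1/10))] / 2
Discriminant = 9/100 + 2/5 = 49/100; sqrt = 7/10.
z = (3/10 +/- 7/10) / 2 => z = 1/2 or z = -1/5.
|p1| = 1/2, |p2| = 1/5.
For BIBO stability, all poles must lie inside the unit circle (|p| < 1).
System is STABLE since both |p| < 1.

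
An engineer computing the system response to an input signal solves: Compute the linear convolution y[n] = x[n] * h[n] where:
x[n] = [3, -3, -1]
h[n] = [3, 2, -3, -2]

y[n] = sum_k x[k]*h[n-k]. Output length = len(x) + len(h) - 1 = 3 + 4 - 1 = 6.
y[0] = 3*3 = 9
y[1] = -3*3 + 3*2 = -3
y[2] = -1*3 + -3*2 + 3*-3 = -18
y[3] = -1*2 + -3*-3 + 3*-2 = 1
y[4] = -1*-3 + -3*-2 = 9
y[5] = -1*-2 = 2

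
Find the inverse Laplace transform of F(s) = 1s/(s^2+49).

Standard pair: s/(s^2+w^2) <-> cos(wt)*u(t)
With k=1, w=7: f(t) = cos(7t)*u(t)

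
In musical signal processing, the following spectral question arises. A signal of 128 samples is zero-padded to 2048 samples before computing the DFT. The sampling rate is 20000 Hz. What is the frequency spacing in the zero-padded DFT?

Original DFT: N = 128, resolution = f_s/N = 20000/128 = 625/4 Hz
Zero-padded DFT: N = 2048, resolution = f_s/N = 20000/2048 = 625/64 Hz
Zero-padding interpolates the spectrum (finer frequency grid)
but does NOT improve the true spectral resolution (ability to resolve close frequencies).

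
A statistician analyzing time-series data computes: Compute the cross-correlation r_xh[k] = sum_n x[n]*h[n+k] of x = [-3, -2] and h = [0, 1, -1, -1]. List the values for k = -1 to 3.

Both sequences indexed from 0 and zero outside their support.
Lags with overlap: k = -1 to 3.
  r_xh[-1] = x[1]*h[0] = 0
  r_xh[0] = x[0]*h[0] + x[1]*h[1] = -2
  r_xh[1] = x[0]*h[1] + x[1]*h[2] = -1
  r_xh[2] = x[0]*h[2] + x[1]*h[3] = 5
  r_xh[3] = x[0]*h[3] = 3
r_xh = [0, -2, -1, 5, 3] (for k = -1, ..., 3)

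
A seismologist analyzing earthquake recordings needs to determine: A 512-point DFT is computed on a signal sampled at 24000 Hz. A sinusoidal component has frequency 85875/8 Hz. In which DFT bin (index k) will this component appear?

DFT frequency resolution = f_s/N = 24000/512 = 375/8 Hz
Bin index k = f_signal / resolution = 85875/8 / 375/8 = 229
The signal frequency 85875/8 Hz falls in DFT bin k = 229.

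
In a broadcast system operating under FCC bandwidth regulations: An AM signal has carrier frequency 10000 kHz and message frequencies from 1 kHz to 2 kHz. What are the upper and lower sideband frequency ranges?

Upper sideband (USB) = fc + [fm_low, fm_high] = 10000 + [1, 2] = [10001, 10002] kHz
Lower sideband (LSB) = fc - [fm_high, fm_low] = 10000 - [2, 1] = [9998, 9999] kHz
Total occupied spectrum: 9998 kHz to 10002 kHz (plus carrier at 10000 kHz)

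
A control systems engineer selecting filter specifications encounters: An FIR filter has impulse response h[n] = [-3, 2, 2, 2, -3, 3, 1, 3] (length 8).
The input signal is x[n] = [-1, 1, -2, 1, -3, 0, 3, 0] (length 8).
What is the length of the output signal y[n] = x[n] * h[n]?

For linear convolution, the output length is:
len(y) = len(x) + len(h) - 1 = 8 + 8 - 1 = 15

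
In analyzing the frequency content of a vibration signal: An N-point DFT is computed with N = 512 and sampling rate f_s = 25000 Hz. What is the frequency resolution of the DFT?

DFT frequency resolution = f_s / N
= 25000 / 512 = 3125/64 Hz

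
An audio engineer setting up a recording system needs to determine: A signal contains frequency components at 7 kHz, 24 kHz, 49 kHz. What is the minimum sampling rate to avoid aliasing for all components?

The highest frequency component is f_max = 49 kHz.
Nyquist rate = 2 * f_max = 2 * 49 kHz = 98 kHz.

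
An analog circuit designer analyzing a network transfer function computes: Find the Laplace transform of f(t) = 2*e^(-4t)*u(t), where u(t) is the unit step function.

Standard Laplace transform pair:
e^(-at)*u(t) <-> 1/(s+a)
With a = 4: L{2*e^(-4t)*u(t)} = 2/(s+4), ROC: Re(s) > -4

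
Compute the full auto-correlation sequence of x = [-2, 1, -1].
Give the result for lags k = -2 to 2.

r_xx[k] = sum_m x[m]*x[m+k], indexed from 0, for k = -2 to 2:
  r_xx[-2] = x[2]*x[0] = 2
  r_xx[-1] = x[1]*x[0] + x[2]*x[1] = -3
  r_xx[0] = x[0]*x[0] + x[1]*x[1] + x[2]*x[2] = 6
  r_xx[1] = x[0]*x[1] + x[1]*x[2] = -3
  r_xx[2] = x[0]*x[2] = 2
r_xx = [2, -3, 6, -3, 2]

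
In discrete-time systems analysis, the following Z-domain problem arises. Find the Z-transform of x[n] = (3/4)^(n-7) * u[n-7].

Time-shifting property: if X(z) = Z{x[n]}, then Z{x[n-d]} = z^(-d) * X(z)
X(z) = z/(z - 3/4) for x[n] = (3/4)^n * u[n]
Z{x[n-7]} = z^(-7) * z/(z - 3/4) = z^(-6)/(z - 3/4)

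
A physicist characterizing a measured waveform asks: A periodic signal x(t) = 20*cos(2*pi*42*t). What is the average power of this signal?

Average power of A*cos(wt) is A^2/2.
P = 20^2 / 2 = 400/2 = 200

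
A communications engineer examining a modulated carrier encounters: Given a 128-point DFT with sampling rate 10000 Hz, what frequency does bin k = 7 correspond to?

The frequency of DFT bin k is: f_k = k * f_s / N
f_7 = 7 * 10000 / 128 = 4375/8 Hz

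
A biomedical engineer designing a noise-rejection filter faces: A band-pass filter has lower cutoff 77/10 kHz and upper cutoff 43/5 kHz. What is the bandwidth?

Bandwidth = f_high - f_low
= 43/5 kHz - 77/10 kHz = 9/10 kHz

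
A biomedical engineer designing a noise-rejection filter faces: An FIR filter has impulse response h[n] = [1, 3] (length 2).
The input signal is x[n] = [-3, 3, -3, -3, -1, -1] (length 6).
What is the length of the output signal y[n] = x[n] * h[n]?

For linear convolution, the output length is:
len(y) = len(x) + len(h) - 1 = 6 + 2 - 1 = 7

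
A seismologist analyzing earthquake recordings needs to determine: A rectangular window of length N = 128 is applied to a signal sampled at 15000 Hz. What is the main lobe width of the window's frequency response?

For a rectangular window of length N,
the main lobe width in frequency is 2*f_s/N.
= 2*15000/128 = 1875/8 Hz
This determines the minimum frequency separation for resolving two sinusoids.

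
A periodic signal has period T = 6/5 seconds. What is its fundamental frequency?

The fundamental frequency is the reciprocal of the period.
f = 1/T = 1/(6/5) = 5/6 Hz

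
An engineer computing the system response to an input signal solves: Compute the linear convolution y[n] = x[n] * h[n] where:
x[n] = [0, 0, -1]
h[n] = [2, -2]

y[n] = sum_k x[k]*h[n-k]. Output length = len(x) + len(h) - 1 = 3 + 2 - 1 = 4.
y[0] = 0*2 = 0
y[1] = 0*2 + 0*-2 = 0
y[2] = -1*2 + 0*-2 = -2
y[3] = -1*-2 = 2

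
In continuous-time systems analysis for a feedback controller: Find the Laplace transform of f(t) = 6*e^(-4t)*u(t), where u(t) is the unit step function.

Standard Laplace transform pair:
e^(-at)*u(t) <-> 1/(s+a)
With a = 4: L{6*e^(-4t)*u(t)} = 6/(s+4), ROC: Re(s) > -4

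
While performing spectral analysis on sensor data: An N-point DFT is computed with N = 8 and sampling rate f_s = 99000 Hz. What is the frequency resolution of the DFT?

DFT frequency resolution = f_s / N
= 99000 / 8 = 12375 Hz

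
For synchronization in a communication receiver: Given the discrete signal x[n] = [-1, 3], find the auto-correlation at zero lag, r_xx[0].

The auto-correlation at zero lag r_xx[0] equals the signal energy.
r_xx[0] = sum of x[n]^2 = (-1)^2 + 3^2
= 1 + 9 = 10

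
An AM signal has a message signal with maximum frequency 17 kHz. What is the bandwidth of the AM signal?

In AM (double-sideband), the bandwidth is twice the message frequency.
BW = 2 * f_m = 2 * 17 kHz = 34 kHz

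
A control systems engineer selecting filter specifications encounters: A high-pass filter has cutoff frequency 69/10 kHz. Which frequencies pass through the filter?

A high-pass filter passes all frequencies above the cutoff frequency 69/10 kHz and attenuates lower frequencies.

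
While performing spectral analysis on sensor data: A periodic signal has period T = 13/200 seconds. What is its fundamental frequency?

The fundamental frequency is the reciprocal of the period.
f = 1/T = 1/(13/200) = 200/13 Hz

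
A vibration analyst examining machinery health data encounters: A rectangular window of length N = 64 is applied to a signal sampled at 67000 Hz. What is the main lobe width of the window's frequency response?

For a rectangular window of length N,
the main lobe width in frequency is 2*f_s/N.
= 2*67000/64 = 8375/4 Hz
This determines the minimum frequency separation for resolving two sinusoids.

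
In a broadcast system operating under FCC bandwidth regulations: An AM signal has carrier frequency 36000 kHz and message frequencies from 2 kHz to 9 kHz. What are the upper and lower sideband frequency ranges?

Upper sideband (USB) = fc + [fm_low, fm_high] = 36000 + [2, 9] = [36002, 36009] kHz
Lower sideband (LSB) = fc - [fm_high, fm_low] = 36000 - [9, 2] = [35991, 35998] kHz
Total occupied spectrum: 35991 kHz to 36009 kHz (plus carrier at 36000 kHz)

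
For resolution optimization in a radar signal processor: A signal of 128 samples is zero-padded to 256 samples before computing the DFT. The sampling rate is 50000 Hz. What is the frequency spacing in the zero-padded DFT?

Original DFT: N = 128, resolution = f_s/N = 50000/128 = 3125/8 Hz
Zero-padded DFT: N = 256, resolution = f_s/N = 50000/256 = 3125/16 Hz
Zero-padding interpolates the spectrum (finer frequency grid)
but does NOT improve the true spectral resolution (ability to resolve close frequencies).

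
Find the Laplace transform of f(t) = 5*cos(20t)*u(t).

Standard pair: cos(wt)*u(t) <-> s/(s^2+w^2)
With w = 20: L{5*cos(20t)*u(t)} = 5s/(s^2+400)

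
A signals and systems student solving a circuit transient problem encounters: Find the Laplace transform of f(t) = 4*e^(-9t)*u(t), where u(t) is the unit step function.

Standard Laplace transform pair:
e^(-at)*u(t) <-> 1/(s+a)
With a = 9: L{4*e^(-9t)*u(t)} = 4/(s+9), ROC: Re(s) > -9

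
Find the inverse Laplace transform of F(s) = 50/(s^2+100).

Standard pair: w/(s^2+w^2) <-> sin(wt)*u(t)
Recognize w^2 = 100, so w = 10; numerator 50 = 5*10.
f(t) = 5*sin(10t)*u(t)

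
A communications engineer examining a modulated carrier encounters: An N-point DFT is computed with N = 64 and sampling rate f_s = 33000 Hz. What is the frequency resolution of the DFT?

DFT frequency resolution = f_s / N
= 33000 / 64 = 4125/8 Hz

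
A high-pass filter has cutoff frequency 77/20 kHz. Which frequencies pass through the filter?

A high-pass filter passes all frequencies above the cutoff frequency 77/20 kHz and attenuates lower frequencies.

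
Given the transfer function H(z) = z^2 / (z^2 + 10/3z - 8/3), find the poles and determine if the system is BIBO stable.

Poles are roots of the denominator: z^2 + 10/3z - 8/3 = 0.
Quadratic formula: z = [-(10/3) +/- sqrt((10/3)^2 - 4*(-8/3))] / 2
Discriminant = 100/9 + 32/3 = 196/9; sqrt = 14/3.
z = (-10/3 +/- 14/3) / 2 => z = 2/3 or z = -4.
|p1| = 4, |p2| = 2/3.
For BIBO stability, all poles must lie inside the unit circle (|p| < 1).
System is UNSTABLE since at least one |p| >= 1.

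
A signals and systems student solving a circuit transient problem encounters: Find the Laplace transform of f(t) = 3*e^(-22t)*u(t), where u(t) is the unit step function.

Standard Laplace transform pair:
e^(-at)*u(t) <-> 1/(s+a)
With a = 22: L{3*e^(-22t)*u(t)} = 3/(s+22), ROC: Re(s) > -22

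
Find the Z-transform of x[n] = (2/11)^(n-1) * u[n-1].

Time-shifting property: if X(z) = Z{x[n]}, then Z{x[n-d]} = z^(-d) * X(z)
X(z) = z/(z - 2/11) for x[n] = (2/11)^n * u[n]
Z{x[n-1]} = z^(-1) * z/(z - 2/11) = 1/(z - 2/11)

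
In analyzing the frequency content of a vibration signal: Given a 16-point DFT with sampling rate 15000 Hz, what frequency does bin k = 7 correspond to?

The frequency of DFT bin k is: f_k = k * f_s / N
f_7 = 7 * 15000 / 16 = 13125/2 Hz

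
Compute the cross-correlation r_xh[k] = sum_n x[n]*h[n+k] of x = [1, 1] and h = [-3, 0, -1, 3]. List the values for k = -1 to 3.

Both sequences indexed from 0 and zero outside their support.
Lags with overlap: k = -1 to 3.
  r_xh[-1] = x[1]*h[0] = -3
  r_xh[0] = x[0]*h[0] + x[1]*h[1] = -3
  r_xh[1] = x[0]*h[1] + x[1]*h[2] = -1
  r_xh[2] = x[0]*h[2] + x[1]*h[3] = 2
  r_xh[3] = x[0]*h[3] = 3
r_xh = [-3, -3, -1, 2, 3] (for k = -1, ..., 3)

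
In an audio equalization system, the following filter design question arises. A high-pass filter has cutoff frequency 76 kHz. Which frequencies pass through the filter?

A high-pass filter passes all frequencies above the cutoff frequency 76 kHz and attenuates lower frequencies.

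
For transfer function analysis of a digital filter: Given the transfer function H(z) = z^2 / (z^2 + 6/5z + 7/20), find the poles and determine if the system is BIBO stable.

Poles are roots of the denominator: z^2 + 6/5z + 7/20 = 0.
Quadratic formula: z = [-(6/5) +/- sqrt((6/5)^2 - 4*(7/20))] / 2
Discriminant = 36/25 - 7/5 = 1/25; sqrt = 1/5.
z = (-6/5 +/- 1/5) / 2 => z = -1/2 or z = -7/10.
|p1| = 1/2, |p2| = 7/10.
For BIBO stability, all poles must lie inside the unit circle (|p| < 1).
System is STABLE since both |p| < 1.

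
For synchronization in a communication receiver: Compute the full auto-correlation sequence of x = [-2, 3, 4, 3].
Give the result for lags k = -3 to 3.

r_xx[k] = sum_m x[m]*x[m+k], indexed from 0, for k = -3 to 3:
  r_xx[-3] = x[3]*x[0] = -6
  r_xx[-2] = x[2]*x[0] + x[3]*x[1] = 1
  r_xx[-1] = x[1]*x[0] + x[2]*x[1] + x[3]*x[2] = 18
  r_xx[0] = x[0]*x[0] + x[1]*x[1] + x[2]*x[2] + x[3]*x[3] = 38
  r_xx[1] = x[0]*x[1] + x[1]*x[2] + x[2]*x[3] = 18
  r_xx[2] = x[0]*x[2] + x[1]*x[3] = 1
  r_xx[3] = x[0]*x[3] = -6
r_xx = [-6, 1, 18, 38, 18, 1, -6]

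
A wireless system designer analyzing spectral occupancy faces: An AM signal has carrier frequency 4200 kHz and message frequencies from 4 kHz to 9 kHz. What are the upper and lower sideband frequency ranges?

Upper sideband (USB) = fc + [fm_low, fm_high] = 4200 + [4, 9] = [4204, 4209] kHz
Lower sideband (LSB) = fc - [fm_high, fm_low] = 4200 - [9, 4] = [4191, 4196] kHz
Total occupied spectrum: 4191 kHz to 4209 kHz (plus carrier at 4200 kHz)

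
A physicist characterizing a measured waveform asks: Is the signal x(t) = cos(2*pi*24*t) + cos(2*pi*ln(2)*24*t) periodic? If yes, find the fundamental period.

f1 = 24 Hz, f2 = 24*ln(2) Hz
Ratio f2/f1 = ln(2), which is irrational.
Since the frequency ratio is irrational, no common period exists.
The signal is not periodic.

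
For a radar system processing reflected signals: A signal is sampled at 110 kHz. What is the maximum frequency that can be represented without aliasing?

The maximum frequency that can be represented without aliasing
is the Nyquist frequency: f_max = f_s / 2 = 110 kHz / 2 = 55 kHz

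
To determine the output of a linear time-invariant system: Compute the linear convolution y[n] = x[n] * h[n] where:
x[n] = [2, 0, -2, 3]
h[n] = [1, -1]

y[n] = sum_k x[k]*h[n-k]. Output length = len(x) + len(h) - 1 = 4 + 2 - 1 = 5.
y[0] = 2*1 = 2
y[1] = 0*1 + 2*-1 = -2
y[2] = -2*1 + 0*-1 = -2
y[3] = 3*1 + -2*-1 = 5
y[4] = 3*-1 = -3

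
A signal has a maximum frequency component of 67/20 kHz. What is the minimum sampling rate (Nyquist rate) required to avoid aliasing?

By the Nyquist-Shannon sampling theorem,
the minimum sampling rate (Nyquist rate) must be at least 2 * f_max.
Nyquist rate = 2 * 67/20 kHz = 67/10 kHz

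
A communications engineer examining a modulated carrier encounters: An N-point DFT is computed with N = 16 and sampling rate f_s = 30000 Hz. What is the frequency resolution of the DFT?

DFT frequency resolution = f_s / N
= 30000 / 16 = 1875 Hz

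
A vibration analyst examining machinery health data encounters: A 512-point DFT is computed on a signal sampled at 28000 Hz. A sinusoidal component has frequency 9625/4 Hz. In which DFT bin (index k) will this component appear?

DFT frequency resolution = f_s/N = 28000/512 = 875/16 Hz
Bin index k = f_signal / resolution = 9625/4 / 875/16 = 44
The signal frequency 9625/4 Hz falls in DFT bin k = 44.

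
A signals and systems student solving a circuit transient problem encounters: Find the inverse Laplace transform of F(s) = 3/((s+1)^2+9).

Standard pair: w/((s+a)^2+w^2) <-> e^(-at)*sin(wt)*u(t)
With a=1, w=3: f(t) = e^(-t)*sin(3t)*u(t)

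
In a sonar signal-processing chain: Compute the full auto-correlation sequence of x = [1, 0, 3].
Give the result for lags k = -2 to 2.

r_xx[k] = sum_m x[m]*x[m+k], indexed from 0, for k = -2 to 2:
  r_xx[-2] = x[2]*x[0] = 3
  r_xx[-1] = x[1]*x[0] + x[2]*x[1] = 0
  r_xx[0] = x[0]*x[0] + x[1]*x[1] + x[2]*x[2] = 10
  r_xx[1] = x[0]*x[1] + x[1]*x[2] = 0
  r_xx[2] = x[0]*x[2] = 3
r_xx = [3, 0, 10, 0, 3]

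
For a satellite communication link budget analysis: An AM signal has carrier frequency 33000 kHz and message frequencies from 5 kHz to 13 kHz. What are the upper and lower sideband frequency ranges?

Upper sideband (USB) = fc + [fm_low, fm_high] = 33000 + [5, 13] = [33005, 33013] kHz
Lower sideband (LSB) = fc - [fm_high, fm_low] = 33000 - [13, 5] = [32987, 32995] kHz
Total occupied spectrum: 32987 kHz to 33013 kHz (plus carrier at 33000 kHz)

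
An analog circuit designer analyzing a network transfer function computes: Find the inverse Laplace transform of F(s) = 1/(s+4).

Standard pair: k/(s+a) <-> k*e^(-at)*u(t)
With k=1, a=4: f(t) = e^(-4t)*u(t)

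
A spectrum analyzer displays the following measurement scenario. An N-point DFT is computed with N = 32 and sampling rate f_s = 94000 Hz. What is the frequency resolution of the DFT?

DFT frequency resolution = f_s / N
= 94000 / 32 = 5875/2 Hz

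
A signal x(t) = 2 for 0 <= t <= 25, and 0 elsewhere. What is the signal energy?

Energy = integral of |x(t)|^2 dt over the signal duration
= 2^2 * 25 = 4 * 25 = 100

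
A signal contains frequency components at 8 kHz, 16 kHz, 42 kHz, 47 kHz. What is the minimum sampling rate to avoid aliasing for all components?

The highest frequency component is f_max = 47 kHz.
Nyquist rate = 2 * f_max = 2 * 47 kHz = 94 kHz.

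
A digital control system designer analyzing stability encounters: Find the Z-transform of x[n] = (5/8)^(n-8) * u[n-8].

Time-shifting property: if X(z) = Z{x[n]}, then Z{x[n-d]} = z^(-d) * X(z)
X(z) = z/(z - 5/8) for x[n] = (5/8)^n * u[n]
Z{x[n-8]} = z^(-8) * z/(z - 5/8) = z^(-7)/(z - 5/8)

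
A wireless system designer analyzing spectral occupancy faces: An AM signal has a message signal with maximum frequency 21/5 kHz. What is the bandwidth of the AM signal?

In AM (double-sideband), the bandwidth is twice the message frequency.
BW = 2 * f_m = 2 * 21/5 kHz = 42/5 kHz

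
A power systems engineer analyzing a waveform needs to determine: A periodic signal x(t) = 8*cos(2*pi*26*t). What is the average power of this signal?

Average power of A*cos(wt) is A^2/2.
P = 8^2 / 2 = 64/2 = 32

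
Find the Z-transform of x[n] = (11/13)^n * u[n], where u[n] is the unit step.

The Z-transform of a^n * u[n] is z/(z-a) for |z| > |a|.
Here a = 11/13, so X(z) = z/(z - (11/13)) = 13z/(13z - 11)
ROC: |z| > 11/13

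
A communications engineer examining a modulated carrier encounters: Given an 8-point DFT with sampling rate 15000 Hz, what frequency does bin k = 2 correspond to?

The frequency of DFT bin k is: f_k = k * f_s / N
f_2 = 2 * 15000 / 8 = 3750 Hz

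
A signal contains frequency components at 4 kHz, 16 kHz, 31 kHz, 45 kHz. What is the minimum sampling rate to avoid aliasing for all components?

The highest frequency component is f_max = 45 kHz.
Nyquist rate = 2 * f_max = 2 * 45 kHz = 90 kHz.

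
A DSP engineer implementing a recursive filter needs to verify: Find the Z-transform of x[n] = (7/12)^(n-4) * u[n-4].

Time-shifting property: if X(z) = Z{x[n]}, then Z{x[n-d]} = z^(-d) * X(z)
X(z) = z/(z - 7/12) for x[n] = (7/12)^n * u[n]
Z{x[n-4]} = z^(-4) * z/(z - 7/12) = z^(-3)/(z - 7/12)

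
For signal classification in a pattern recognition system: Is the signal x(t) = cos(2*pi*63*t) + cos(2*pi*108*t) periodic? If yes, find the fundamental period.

f1 = 63 Hz, f2 = 108 Hz
Period T1 = 1/63, T2 = 1/108
Ratio T1/T2 = 108/63, which is rational.
The signal is periodic with fundamental period T = 1/GCD(63,108) = 1/9 s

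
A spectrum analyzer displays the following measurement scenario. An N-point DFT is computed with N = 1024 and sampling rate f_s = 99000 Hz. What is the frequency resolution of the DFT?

DFT frequency resolution = f_s / N
= 99000 / 1024 = 12375/128 Hz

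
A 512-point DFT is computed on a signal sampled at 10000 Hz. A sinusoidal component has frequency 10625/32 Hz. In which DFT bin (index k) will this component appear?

DFT frequency resolution = f_s/N = 10000/512 = 625/32 Hz
Bin index k = f_signal / resolution = 10625/32 / 625/32 = 17
The signal frequency 10625/32 Hz falls in DFT bin k = 17.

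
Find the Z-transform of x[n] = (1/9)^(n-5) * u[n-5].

Time-shifting property: if X(z) = Z{x[n]}, then Z{x[n-d]} = z^(-d) * X(z)
X(z) = z/(z - 1/9) for x[n] = (1/9)^n * u[n]
Z{x[n-5]} = z^(-5) * z/(z - 1/9) = z^(-4)/(z - 1/9)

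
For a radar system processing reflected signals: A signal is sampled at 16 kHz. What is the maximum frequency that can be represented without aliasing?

The maximum frequency that can be represented without aliasing
is the Nyquist frequency: f_max = f_s / 2 = 16 kHz / 2 = 8 kHz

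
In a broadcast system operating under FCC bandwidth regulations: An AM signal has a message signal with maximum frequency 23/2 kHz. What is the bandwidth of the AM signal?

In AM (double-sideband), the bandwidth is twice the message frequency.
BW = 2 * f_m = 2 * 23/2 kHz = 23 kHz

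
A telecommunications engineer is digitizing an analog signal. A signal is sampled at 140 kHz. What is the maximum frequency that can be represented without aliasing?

The maximum frequency that can be represented without aliasing
is the Nyquist frequency: f_max = f_s / 2 = 140 kHz / 2 = 70 kHz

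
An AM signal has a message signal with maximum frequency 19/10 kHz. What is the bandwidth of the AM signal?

In AM (double-sideband), the bandwidth is twice the message frequency.
BW = 2 * f_m = 2 * 19/10 kHz = 19/5 kHz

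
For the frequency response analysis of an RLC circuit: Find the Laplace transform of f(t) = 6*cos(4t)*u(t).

Standard pair: cos(wt)*u(t) <-> s/(s^2+w^2)
With w = 4: L{6*cos(4t)*u(t)} = 6s/(s^2+16)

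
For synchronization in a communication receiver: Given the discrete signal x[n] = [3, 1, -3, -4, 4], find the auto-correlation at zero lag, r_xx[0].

The auto-correlation at zero lag r_xx[0] equals the signal energy.
r_xx[0] = sum of x[n]^2 = 3^2 + 1^2 + (-3)^2 + (-4)^2 + 4^2
= 9 + 1 + 9 + 16 + 16 = 51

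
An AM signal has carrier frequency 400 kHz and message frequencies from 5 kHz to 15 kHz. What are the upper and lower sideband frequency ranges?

Upper sideband (USB) = fc + [fm_low, fm_high] = 400 + [5, 15] = [405, 415] kHz
Lower sideband (LSB) = fc - [fm_high, fm_low] = 400 - [15, 5] = [385, 395] kHz
Total occupied spectrum: 385 kHz to 415 kHz (plus carrier at 400 kHz)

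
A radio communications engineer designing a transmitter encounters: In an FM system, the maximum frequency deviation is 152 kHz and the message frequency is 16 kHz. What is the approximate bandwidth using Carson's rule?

Carson's rule: BW = 2*(delta_f + f_m)
= 2*(152 + 16) kHz = 336 kHz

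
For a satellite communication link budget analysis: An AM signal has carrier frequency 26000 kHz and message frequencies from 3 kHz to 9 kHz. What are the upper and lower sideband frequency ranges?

Upper sideband (USB) = fc + [fm_low, fm_high] = 26000 + [3, 9] = [26003, 26009] kHz
Lower sideband (LSB) = fc - [fm_high, fm_low] = 26000 - [9, 3] = [25991, 25997] kHz
Total occupied spectrum: 25991 kHz to 26009 kHz (plus carrier at 26000 kHz)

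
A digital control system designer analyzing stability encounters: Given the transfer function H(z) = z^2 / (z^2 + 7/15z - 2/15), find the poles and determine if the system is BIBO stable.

Poles are roots of the denominator: z^2 + 7/15z - 2/15 = 0.
Quadratic formula: z = [-(7/15) +/- sqrt((7/15)^2 - 4*(-2/15))] / 2
Discriminant = 49/225 + 8/15 = 169/225; sqrt = 13/15.
z = (-7/15 +/- 13/15) / 2 => z = 1/5 or z = -2/3.
|p1| = 1/5, |p2| = 2/3.
For BIBO stability, all poles must lie inside the unit circle (|p| < 1).
System is STABLE since both |p| < 1.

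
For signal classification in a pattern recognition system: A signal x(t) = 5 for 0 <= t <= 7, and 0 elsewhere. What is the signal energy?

Energy = integral of |x(t)|^2 dt over the signal duration
= 5^2 * 7 = 25 * 7 = 175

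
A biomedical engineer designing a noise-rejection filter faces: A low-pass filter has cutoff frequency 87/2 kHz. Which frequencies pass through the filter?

A low-pass filter passes all frequencies below the cutoff frequency 87/2 kHz and attenuates higher frequencies.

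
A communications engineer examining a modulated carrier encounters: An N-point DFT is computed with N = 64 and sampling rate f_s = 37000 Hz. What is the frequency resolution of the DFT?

DFT frequency resolution = f_s / N
= 37000 / 64 = 4625/8 Hz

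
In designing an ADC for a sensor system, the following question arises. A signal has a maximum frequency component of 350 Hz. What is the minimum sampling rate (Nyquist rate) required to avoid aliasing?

By the Nyquist-Shannon sampling theorem,
the minimum sampling rate (Nyquist rate) must be at least 2 * f_max.
Nyquist rate = 2 * 350 Hz = 700 Hz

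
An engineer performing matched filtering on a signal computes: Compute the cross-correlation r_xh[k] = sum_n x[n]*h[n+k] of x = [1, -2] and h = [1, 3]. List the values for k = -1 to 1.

Both sequences indexed from 0 and zero outside their support.
Lags with overlap: k = -1 to 1.
  r_xh[-1] = x[1]*h[0] = -2
  r_xh[0] = x[0]*h[0] + x[1]*h[1] = -5
  r_xh[1] = x[0]*h[1] = 3
r_xh = [-2, -5, 3] (for k = -1, ..., 1)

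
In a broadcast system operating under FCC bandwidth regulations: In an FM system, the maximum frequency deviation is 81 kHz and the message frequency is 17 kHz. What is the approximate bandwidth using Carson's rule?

Carson's rule: BW = 2*(delta_f + f_m)
= 2*(81 + 17) kHz = 196 kHz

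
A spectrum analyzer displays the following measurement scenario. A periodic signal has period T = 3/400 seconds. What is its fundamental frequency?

The fundamental frequency is the reciprocal of the period.
f = 1/T = 1/(3/400) = 400/3 Hz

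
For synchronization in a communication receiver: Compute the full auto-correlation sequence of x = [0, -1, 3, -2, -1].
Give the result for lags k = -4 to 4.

r_xx[k] = sum_m x[m]*x[m+k], indexed from 0, for k = -4 to 4:
  r_xx[-4] = x[4]*x[0] = 0
  r_xx[-3] = x[3]*x[0] + x[4]*x[1] = 1
  r_xx[-2] = x[2]*x[0] + x[3]*x[1] + x[4]*x[2] = -1
  r_xx[-1] = x[1]*x[0] + x[2]*x[1] + x[3]*x[2] + x[4]*x[3] = -7
  r_xx[0] = x[0]*x[0] + x[1]*x[1] + x[2]*x[2] + x[3]*x[3] + x[4]*x[4] = 15
  r_xx[1] = x[0]*x[1] + x[1]*x[2] + x[2]*x[3] + x[3]*x[4] = -7
  r_xx[2] = x[0]*x[2] + x[1]*x[3] + x[2]*x[4] = -1
  r_xx[3] = x[0]*x[3] + x[1]*x[4] = 1
  r_xx[4] = x[0]*x[4] = 0
r_xx = [0, 1, -1, -7, 15, -7, -1, 1, 0]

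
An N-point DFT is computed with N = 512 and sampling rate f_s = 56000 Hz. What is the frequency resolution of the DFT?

DFT frequency resolution = f_s / N
= 56000 / 512 = 875/8 Hz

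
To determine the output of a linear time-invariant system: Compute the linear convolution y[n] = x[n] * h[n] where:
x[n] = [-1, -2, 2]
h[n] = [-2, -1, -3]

y[n] = sum_k x[k]*h[n-k]. Output length = len(x) + len(h) - 1 = 3 + 3 - 1 = 5.
y[0] = -1*-2 = 2
y[1] = -2*-2 + -1*-1 = 5
y[2] = 2*-2 + -2*-1 + -1*-3 = 1
y[3] = 2*-1 + -2*-3 = 4
y[4] = 2*-3 = -6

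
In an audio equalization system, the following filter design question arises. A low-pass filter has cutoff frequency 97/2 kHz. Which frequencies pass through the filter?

A low-pass filter passes all frequencies below the cutoff frequency 97/2 kHz and attenuates higher frequencies.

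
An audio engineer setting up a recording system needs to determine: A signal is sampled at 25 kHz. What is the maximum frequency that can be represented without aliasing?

The maximum frequency that can be represented without aliasing
is the Nyquist frequency: f_max = f_s / 2 = 25 kHz / 2 = 25/2 kHz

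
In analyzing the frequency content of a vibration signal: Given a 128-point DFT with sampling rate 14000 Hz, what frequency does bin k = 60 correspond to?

The frequency of DFT bin k is: f_k = k * f_s / N
f_60 = 60 * 14000 / 128 = 13125/2 Hz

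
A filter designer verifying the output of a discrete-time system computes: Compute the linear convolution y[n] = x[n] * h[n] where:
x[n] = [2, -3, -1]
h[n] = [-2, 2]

y[n] = sum_k x[k]*h[n-k]. Output length = len(x) + len(h) - 1 = 3 + 2 - 1 = 4.
y[0] = 2*-2 = -4
y[1] = -3*-2 + 2*2 = 10
y[2] = -1*-2 + -3*2 = -4
y[3] = -1*2 = -2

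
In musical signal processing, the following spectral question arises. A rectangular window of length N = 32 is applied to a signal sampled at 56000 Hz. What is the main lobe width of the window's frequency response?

For a rectangular window of length N,
the main lobe width in frequency is 2*f_s/N.
= 2*56000/32 = 3500 Hz
This determines the minimum frequency separation for resolving two sinusoids.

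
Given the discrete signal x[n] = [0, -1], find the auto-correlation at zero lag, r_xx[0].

The auto-correlation at zero lag r_xx[0] equals the signal energy.
r_xx[0] = sum of x[n]^2 = 0^2 + (-1)^2
= 0 + 1 = 1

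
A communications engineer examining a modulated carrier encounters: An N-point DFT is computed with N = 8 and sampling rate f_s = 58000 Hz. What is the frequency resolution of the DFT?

DFT frequency resolution = f_s / N
= 58000 / 8 = 7250 Hz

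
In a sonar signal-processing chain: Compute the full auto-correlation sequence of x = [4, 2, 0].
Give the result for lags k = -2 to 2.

r_xx[k] = sum_m x[m]*x[m+k], indexed from 0, for k = -2 to 2:
  r_xx[-2] = x[2]*x[0] = 0
  r_xx[-1] = x[1]*x[0] + x[2]*x[1] = 8
  r_xx[0] = x[0]*x[0] + x[1]*x[1] + x[2]*x[2] = 20
  r_xx[1] = x[0]*x[1] + x[1]*x[2] = 8
  r_xx[2] = x[0]*x[2] = 0
r_xx = [0, 8, 20, 8, 0]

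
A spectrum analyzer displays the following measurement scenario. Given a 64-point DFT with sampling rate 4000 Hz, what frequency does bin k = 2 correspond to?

The frequency of DFT bin k is: f_k = k * f_s / N
f_2 = 2 * 4000 / 64 = 125 Hz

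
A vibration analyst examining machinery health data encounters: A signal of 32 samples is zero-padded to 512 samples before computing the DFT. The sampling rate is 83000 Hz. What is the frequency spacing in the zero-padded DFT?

Original DFT: N = 32, resolution = f_s/N = 83000/32 = 10375/4 Hz
Zero-padded DFT: N = 512, resolution = f_s/N = 83000/512 = 10375/64 Hz
Zero-padding interpolates the spectrum (finer frequency grid)
but does NOT improve the true spectral resolution (ability to resolve close frequencies).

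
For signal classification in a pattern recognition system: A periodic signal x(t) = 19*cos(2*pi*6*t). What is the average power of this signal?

Average power of A*cos(wt) is A^2/2.
P = 19^2 / 2 = 361/2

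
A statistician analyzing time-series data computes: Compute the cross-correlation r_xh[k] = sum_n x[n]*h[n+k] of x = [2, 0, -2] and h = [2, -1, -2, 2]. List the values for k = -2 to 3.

Both sequences indexed from 0 and zero outside their support.
Lags with overlap: k = -2 to 3.
  r_xh[-2] = x[2]*h[0] = -4
  r_xh[-1] = x[1]*h[0] + x[2]*h[1] = 2
  r_xh[0] = x[0]*h[0] + x[1]*h[1] + x[2]*h[2] = 8
  r_xh[1] = x[0]*h[1] + x[1]*h[2] + x[2]*h[3] = -6
  r_xh[2] = x[0]*h[2] + x[1]*h[3] = -4
  r_xh[3] = x[0]*h[3] = 4
r_xh = [-4, 2, 8, -6, -4, 4] (for k = -2, ..., 3)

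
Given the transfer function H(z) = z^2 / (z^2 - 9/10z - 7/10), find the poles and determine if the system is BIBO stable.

Poles are roots of the denominator: z^2 - 9/10z - 7/10 = 0.
Quadratic formula: z = [-(-9/10) +/- sqrt((-9/10)^2 - 4*(-7/10))] / 2
Discriminant = 81/100 + 14/5 = 361/100; sqrt = 19/10.
z = (9/10 +/- 19/10) / 2 => z = 7/5 or z = -1/2.
|p1| = 7/5, |p2| = 1/2.
For BIBO stability, all poles must lie inside the unit circle (|p| < 1).
System is UNSTABLE since at least one |p| >= 1.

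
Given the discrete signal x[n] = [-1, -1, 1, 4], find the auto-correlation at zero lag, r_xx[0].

The auto-correlation at zero lag r_xx[0] equals the signal energy.
r_xx[0] = sum of x[n]^2 = (-1)^2 + (-1)^2 + 1^2 + 4^2
= 1 + 1 + 1 + 16 = 19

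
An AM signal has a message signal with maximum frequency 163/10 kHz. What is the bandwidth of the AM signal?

In AM (double-sideband), the bandwidth is twice the message frequency.
BW = 2 * f_m = 2 * 163/10 kHz = 163/5 kHz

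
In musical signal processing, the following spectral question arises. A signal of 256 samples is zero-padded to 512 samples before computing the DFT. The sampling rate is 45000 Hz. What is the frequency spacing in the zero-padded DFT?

Original DFT: N = 256, resolution = f_s/N = 45000/256 = 5625/32 Hz
Zero-padded DFT: N = 512, resolution = f_s/N = 45000/512 = 5625/64 Hz
Zero-padding interpolates the spectrum (finer frequency grid)
but does NOT improve the true spectral resolution (ability to resolve close frequencies).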